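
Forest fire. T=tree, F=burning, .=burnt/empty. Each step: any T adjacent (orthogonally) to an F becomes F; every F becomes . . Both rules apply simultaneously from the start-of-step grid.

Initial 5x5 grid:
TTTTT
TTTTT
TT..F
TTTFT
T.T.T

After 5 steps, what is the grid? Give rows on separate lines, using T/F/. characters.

Step 1: 3 trees catch fire, 2 burn out
  TTTTT
  TTTTF
  TT...
  TTF.F
  T.T.T
Step 2: 5 trees catch fire, 3 burn out
  TTTTF
  TTTF.
  TT...
  TF...
  T.F.F
Step 3: 4 trees catch fire, 5 burn out
  TTTF.
  TTF..
  TF...
  F....
  T....
Step 4: 4 trees catch fire, 4 burn out
  TTF..
  TF...
  F....
  .....
  F....
Step 5: 2 trees catch fire, 4 burn out
  TF...
  F....
  .....
  .....
  .....

TF...
F....
.....
.....
.....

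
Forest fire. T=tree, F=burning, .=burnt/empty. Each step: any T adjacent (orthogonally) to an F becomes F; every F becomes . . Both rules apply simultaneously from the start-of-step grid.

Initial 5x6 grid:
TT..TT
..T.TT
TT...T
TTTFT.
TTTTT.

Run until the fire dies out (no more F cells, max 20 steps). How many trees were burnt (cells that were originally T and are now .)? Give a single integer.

Answer: 11

Derivation:
Step 1: +3 fires, +1 burnt (F count now 3)
Step 2: +3 fires, +3 burnt (F count now 3)
Step 3: +3 fires, +3 burnt (F count now 3)
Step 4: +2 fires, +3 burnt (F count now 2)
Step 5: +0 fires, +2 burnt (F count now 0)
Fire out after step 5
Initially T: 19, now '.': 22
Total burnt (originally-T cells now '.'): 11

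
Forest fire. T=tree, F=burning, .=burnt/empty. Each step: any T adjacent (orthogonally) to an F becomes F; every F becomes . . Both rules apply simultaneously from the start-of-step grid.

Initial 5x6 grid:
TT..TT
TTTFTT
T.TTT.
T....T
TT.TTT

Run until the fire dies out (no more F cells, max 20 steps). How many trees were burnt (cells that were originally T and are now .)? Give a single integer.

Step 1: +3 fires, +1 burnt (F count now 3)
Step 2: +5 fires, +3 burnt (F count now 5)
Step 3: +3 fires, +5 burnt (F count now 3)
Step 4: +2 fires, +3 burnt (F count now 2)
Step 5: +1 fires, +2 burnt (F count now 1)
Step 6: +1 fires, +1 burnt (F count now 1)
Step 7: +1 fires, +1 burnt (F count now 1)
Step 8: +0 fires, +1 burnt (F count now 0)
Fire out after step 8
Initially T: 20, now '.': 26
Total burnt (originally-T cells now '.'): 16

Answer: 16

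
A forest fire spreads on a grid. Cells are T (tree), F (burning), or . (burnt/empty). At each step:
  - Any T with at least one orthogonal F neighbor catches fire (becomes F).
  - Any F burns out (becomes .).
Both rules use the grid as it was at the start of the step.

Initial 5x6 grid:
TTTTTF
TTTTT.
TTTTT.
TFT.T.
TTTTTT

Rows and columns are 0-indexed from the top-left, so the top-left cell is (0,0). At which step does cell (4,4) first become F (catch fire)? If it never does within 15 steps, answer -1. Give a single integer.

Step 1: cell (4,4)='T' (+5 fires, +2 burnt)
Step 2: cell (4,4)='T' (+7 fires, +5 burnt)
Step 3: cell (4,4)='T' (+8 fires, +7 burnt)
Step 4: cell (4,4)='F' (+3 fires, +8 burnt)
  -> target ignites at step 4
Step 5: cell (4,4)='.' (+1 fires, +3 burnt)
Step 6: cell (4,4)='.' (+0 fires, +1 burnt)
  fire out at step 6

4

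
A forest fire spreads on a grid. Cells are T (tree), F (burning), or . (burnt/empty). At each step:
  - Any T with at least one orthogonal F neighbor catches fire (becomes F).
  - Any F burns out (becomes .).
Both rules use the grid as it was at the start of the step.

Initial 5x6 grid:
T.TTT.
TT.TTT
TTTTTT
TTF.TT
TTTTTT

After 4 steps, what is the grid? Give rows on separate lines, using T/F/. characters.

Step 1: 3 trees catch fire, 1 burn out
  T.TTT.
  TT.TTT
  TTFTTT
  TF..TT
  TTFTTT
Step 2: 5 trees catch fire, 3 burn out
  T.TTT.
  TT.TTT
  TF.FTT
  F...TT
  TF.FTT
Step 3: 6 trees catch fire, 5 burn out
  T.TTT.
  TF.FTT
  F...FT
  ....TT
  F...FT
Step 4: 6 trees catch fire, 6 burn out
  T.TFT.
  F...FT
  .....F
  ....FT
  .....F

T.TFT.
F...FT
.....F
....FT
.....F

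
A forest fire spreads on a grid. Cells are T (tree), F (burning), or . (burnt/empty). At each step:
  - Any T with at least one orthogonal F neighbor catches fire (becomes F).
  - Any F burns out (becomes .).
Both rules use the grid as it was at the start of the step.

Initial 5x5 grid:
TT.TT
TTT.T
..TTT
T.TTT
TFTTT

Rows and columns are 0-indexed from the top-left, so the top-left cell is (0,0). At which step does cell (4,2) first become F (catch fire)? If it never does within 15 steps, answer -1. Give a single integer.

Step 1: cell (4,2)='F' (+2 fires, +1 burnt)
  -> target ignites at step 1
Step 2: cell (4,2)='.' (+3 fires, +2 burnt)
Step 3: cell (4,2)='.' (+3 fires, +3 burnt)
Step 4: cell (4,2)='.' (+3 fires, +3 burnt)
Step 5: cell (4,2)='.' (+2 fires, +3 burnt)
Step 6: cell (4,2)='.' (+3 fires, +2 burnt)
Step 7: cell (4,2)='.' (+2 fires, +3 burnt)
Step 8: cell (4,2)='.' (+1 fires, +2 burnt)
Step 9: cell (4,2)='.' (+0 fires, +1 burnt)
  fire out at step 9

1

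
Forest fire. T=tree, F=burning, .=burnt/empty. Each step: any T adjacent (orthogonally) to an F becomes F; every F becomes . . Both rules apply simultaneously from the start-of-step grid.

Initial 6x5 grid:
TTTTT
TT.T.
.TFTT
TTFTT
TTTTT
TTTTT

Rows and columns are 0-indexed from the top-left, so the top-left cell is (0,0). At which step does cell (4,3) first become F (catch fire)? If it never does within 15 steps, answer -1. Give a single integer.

Step 1: cell (4,3)='T' (+5 fires, +2 burnt)
Step 2: cell (4,3)='F' (+8 fires, +5 burnt)
  -> target ignites at step 2
Step 3: cell (4,3)='.' (+7 fires, +8 burnt)
Step 4: cell (4,3)='.' (+5 fires, +7 burnt)
Step 5: cell (4,3)='.' (+0 fires, +5 burnt)
  fire out at step 5

2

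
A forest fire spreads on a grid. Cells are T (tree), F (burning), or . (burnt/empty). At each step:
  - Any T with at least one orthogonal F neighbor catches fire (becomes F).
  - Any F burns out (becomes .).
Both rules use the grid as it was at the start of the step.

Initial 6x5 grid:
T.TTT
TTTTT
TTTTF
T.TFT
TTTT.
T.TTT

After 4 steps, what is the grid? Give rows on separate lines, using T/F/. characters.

Step 1: 5 trees catch fire, 2 burn out
  T.TTT
  TTTTF
  TTTF.
  T.F.F
  TTTF.
  T.TTT
Step 2: 5 trees catch fire, 5 burn out
  T.TTF
  TTTF.
  TTF..
  T....
  TTF..
  T.TFT
Step 3: 6 trees catch fire, 5 burn out
  T.TF.
  TTF..
  TF...
  T....
  TF...
  T.F.F
Step 4: 4 trees catch fire, 6 burn out
  T.F..
  TF...
  F....
  T....
  F....
  T....

T.F..
TF...
F....
T....
F....
T....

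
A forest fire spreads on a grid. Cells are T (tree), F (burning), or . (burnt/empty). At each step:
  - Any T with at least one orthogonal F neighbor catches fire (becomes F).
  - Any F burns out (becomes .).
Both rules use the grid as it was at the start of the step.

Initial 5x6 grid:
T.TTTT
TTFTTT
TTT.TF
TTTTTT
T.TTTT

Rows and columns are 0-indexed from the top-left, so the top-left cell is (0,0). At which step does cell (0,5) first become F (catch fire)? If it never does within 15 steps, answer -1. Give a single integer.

Step 1: cell (0,5)='T' (+7 fires, +2 burnt)
Step 2: cell (0,5)='F' (+8 fires, +7 burnt)
  -> target ignites at step 2
Step 3: cell (0,5)='.' (+7 fires, +8 burnt)
Step 4: cell (0,5)='.' (+2 fires, +7 burnt)
Step 5: cell (0,5)='.' (+1 fires, +2 burnt)
Step 6: cell (0,5)='.' (+0 fires, +1 burnt)
  fire out at step 6

2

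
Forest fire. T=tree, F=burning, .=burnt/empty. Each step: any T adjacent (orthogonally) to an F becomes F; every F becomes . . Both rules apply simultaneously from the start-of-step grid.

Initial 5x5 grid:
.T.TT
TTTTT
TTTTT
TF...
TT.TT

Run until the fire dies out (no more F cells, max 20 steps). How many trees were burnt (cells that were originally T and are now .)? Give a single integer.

Answer: 16

Derivation:
Step 1: +3 fires, +1 burnt (F count now 3)
Step 2: +4 fires, +3 burnt (F count now 4)
Step 3: +4 fires, +4 burnt (F count now 4)
Step 4: +2 fires, +4 burnt (F count now 2)
Step 5: +2 fires, +2 burnt (F count now 2)
Step 6: +1 fires, +2 burnt (F count now 1)
Step 7: +0 fires, +1 burnt (F count now 0)
Fire out after step 7
Initially T: 18, now '.': 23
Total burnt (originally-T cells now '.'): 16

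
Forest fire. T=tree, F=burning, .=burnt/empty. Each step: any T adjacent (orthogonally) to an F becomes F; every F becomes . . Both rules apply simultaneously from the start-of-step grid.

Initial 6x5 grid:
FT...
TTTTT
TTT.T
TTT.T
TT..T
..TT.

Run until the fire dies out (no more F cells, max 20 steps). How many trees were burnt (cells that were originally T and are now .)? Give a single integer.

Answer: 17

Derivation:
Step 1: +2 fires, +1 burnt (F count now 2)
Step 2: +2 fires, +2 burnt (F count now 2)
Step 3: +3 fires, +2 burnt (F count now 3)
Step 4: +4 fires, +3 burnt (F count now 4)
Step 5: +3 fires, +4 burnt (F count now 3)
Step 6: +1 fires, +3 burnt (F count now 1)
Step 7: +1 fires, +1 burnt (F count now 1)
Step 8: +1 fires, +1 burnt (F count now 1)
Step 9: +0 fires, +1 burnt (F count now 0)
Fire out after step 9
Initially T: 19, now '.': 28
Total burnt (originally-T cells now '.'): 17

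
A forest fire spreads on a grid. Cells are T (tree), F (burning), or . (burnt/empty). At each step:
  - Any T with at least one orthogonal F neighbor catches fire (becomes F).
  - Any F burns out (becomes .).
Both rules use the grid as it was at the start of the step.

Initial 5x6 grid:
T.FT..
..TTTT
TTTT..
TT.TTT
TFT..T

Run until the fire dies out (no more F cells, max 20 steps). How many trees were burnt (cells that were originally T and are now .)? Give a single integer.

Answer: 17

Derivation:
Step 1: +5 fires, +2 burnt (F count now 5)
Step 2: +4 fires, +5 burnt (F count now 4)
Step 3: +3 fires, +4 burnt (F count now 3)
Step 4: +2 fires, +3 burnt (F count now 2)
Step 5: +1 fires, +2 burnt (F count now 1)
Step 6: +1 fires, +1 burnt (F count now 1)
Step 7: +1 fires, +1 burnt (F count now 1)
Step 8: +0 fires, +1 burnt (F count now 0)
Fire out after step 8
Initially T: 18, now '.': 29
Total burnt (originally-T cells now '.'): 17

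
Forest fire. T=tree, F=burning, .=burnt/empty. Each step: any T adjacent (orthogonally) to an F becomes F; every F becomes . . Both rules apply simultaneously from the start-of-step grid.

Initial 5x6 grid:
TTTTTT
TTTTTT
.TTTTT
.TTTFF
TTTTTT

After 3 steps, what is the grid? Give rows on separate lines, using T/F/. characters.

Step 1: 5 trees catch fire, 2 burn out
  TTTTTT
  TTTTTT
  .TTTFF
  .TTF..
  TTTTFF
Step 2: 5 trees catch fire, 5 burn out
  TTTTTT
  TTTTFF
  .TTF..
  .TF...
  TTTF..
Step 3: 6 trees catch fire, 5 burn out
  TTTTFF
  TTTF..
  .TF...
  .F....
  TTF...

TTTTFF
TTTF..
.TF...
.F....
TTF...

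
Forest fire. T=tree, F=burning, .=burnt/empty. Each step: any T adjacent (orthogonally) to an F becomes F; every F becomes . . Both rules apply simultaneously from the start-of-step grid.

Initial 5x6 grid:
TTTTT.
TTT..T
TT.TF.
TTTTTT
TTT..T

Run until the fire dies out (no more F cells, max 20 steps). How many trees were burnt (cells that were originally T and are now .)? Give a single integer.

Step 1: +2 fires, +1 burnt (F count now 2)
Step 2: +2 fires, +2 burnt (F count now 2)
Step 3: +2 fires, +2 burnt (F count now 2)
Step 4: +2 fires, +2 burnt (F count now 2)
Step 5: +3 fires, +2 burnt (F count now 3)
Step 6: +3 fires, +3 burnt (F count now 3)
Step 7: +3 fires, +3 burnt (F count now 3)
Step 8: +2 fires, +3 burnt (F count now 2)
Step 9: +1 fires, +2 burnt (F count now 1)
Step 10: +1 fires, +1 burnt (F count now 1)
Step 11: +0 fires, +1 burnt (F count now 0)
Fire out after step 11
Initially T: 22, now '.': 29
Total burnt (originally-T cells now '.'): 21

Answer: 21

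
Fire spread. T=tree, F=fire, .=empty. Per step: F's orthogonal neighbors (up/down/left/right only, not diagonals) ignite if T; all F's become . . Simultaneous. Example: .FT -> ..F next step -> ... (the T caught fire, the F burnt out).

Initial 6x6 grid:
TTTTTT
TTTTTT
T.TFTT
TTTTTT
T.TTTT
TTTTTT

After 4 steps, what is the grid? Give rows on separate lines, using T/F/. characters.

Step 1: 4 trees catch fire, 1 burn out
  TTTTTT
  TTTFTT
  T.F.FT
  TTTFTT
  T.TTTT
  TTTTTT
Step 2: 7 trees catch fire, 4 burn out
  TTTFTT
  TTF.FT
  T....F
  TTF.FT
  T.TFTT
  TTTTTT
Step 3: 9 trees catch fire, 7 burn out
  TTF.FT
  TF...F
  T.....
  TF...F
  T.F.FT
  TTTFTT
Step 4: 7 trees catch fire, 9 burn out
  TF...F
  F.....
  T.....
  F.....
  T....F
  TTF.FT

TF...F
F.....
T.....
F.....
T....F
TTF.FT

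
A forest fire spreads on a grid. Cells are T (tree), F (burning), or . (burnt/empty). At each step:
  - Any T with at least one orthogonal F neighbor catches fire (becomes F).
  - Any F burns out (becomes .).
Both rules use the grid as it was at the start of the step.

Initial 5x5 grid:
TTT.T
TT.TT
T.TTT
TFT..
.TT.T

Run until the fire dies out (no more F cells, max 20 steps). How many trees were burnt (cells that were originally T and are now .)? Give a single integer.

Step 1: +3 fires, +1 burnt (F count now 3)
Step 2: +3 fires, +3 burnt (F count now 3)
Step 3: +2 fires, +3 burnt (F count now 2)
Step 4: +4 fires, +2 burnt (F count now 4)
Step 5: +2 fires, +4 burnt (F count now 2)
Step 6: +2 fires, +2 burnt (F count now 2)
Step 7: +0 fires, +2 burnt (F count now 0)
Fire out after step 7
Initially T: 17, now '.': 24
Total burnt (originally-T cells now '.'): 16

Answer: 16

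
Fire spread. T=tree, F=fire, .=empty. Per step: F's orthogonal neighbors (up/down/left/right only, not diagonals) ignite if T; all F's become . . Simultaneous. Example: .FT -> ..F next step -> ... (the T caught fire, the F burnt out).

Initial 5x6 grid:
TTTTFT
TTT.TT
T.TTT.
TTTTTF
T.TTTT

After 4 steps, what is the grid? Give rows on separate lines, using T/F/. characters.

Step 1: 5 trees catch fire, 2 burn out
  TTTF.F
  TTT.FT
  T.TTT.
  TTTTF.
  T.TTTF
Step 2: 5 trees catch fire, 5 burn out
  TTF...
  TTT..F
  T.TTF.
  TTTF..
  T.TTF.
Step 3: 5 trees catch fire, 5 burn out
  TF....
  TTF...
  T.TF..
  TTF...
  T.TF..
Step 4: 5 trees catch fire, 5 burn out
  F.....
  TF....
  T.F...
  TF....
  T.F...

F.....
TF....
T.F...
TF....
T.F...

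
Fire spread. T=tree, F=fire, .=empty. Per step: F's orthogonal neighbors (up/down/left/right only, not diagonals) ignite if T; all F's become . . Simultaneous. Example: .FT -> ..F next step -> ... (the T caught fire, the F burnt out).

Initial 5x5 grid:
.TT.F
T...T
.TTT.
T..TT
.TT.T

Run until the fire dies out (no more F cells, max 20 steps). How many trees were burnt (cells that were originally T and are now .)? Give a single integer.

Answer: 1

Derivation:
Step 1: +1 fires, +1 burnt (F count now 1)
Step 2: +0 fires, +1 burnt (F count now 0)
Fire out after step 2
Initially T: 13, now '.': 13
Total burnt (originally-T cells now '.'): 1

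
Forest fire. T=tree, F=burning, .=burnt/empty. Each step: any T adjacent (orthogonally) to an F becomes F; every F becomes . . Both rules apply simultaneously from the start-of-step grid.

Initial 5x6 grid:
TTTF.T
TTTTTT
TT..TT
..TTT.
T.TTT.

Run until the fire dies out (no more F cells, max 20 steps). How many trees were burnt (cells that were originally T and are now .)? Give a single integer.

Step 1: +2 fires, +1 burnt (F count now 2)
Step 2: +3 fires, +2 burnt (F count now 3)
Step 3: +4 fires, +3 burnt (F count now 4)
Step 4: +5 fires, +4 burnt (F count now 5)
Step 5: +3 fires, +5 burnt (F count now 3)
Step 6: +2 fires, +3 burnt (F count now 2)
Step 7: +1 fires, +2 burnt (F count now 1)
Step 8: +0 fires, +1 burnt (F count now 0)
Fire out after step 8
Initially T: 21, now '.': 29
Total burnt (originally-T cells now '.'): 20

Answer: 20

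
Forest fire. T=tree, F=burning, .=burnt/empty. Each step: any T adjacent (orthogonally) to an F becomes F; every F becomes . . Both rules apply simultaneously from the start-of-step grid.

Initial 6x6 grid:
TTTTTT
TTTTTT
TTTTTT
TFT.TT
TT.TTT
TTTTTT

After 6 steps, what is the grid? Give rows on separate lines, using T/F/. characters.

Step 1: 4 trees catch fire, 1 burn out
  TTTTTT
  TTTTTT
  TFTTTT
  F.F.TT
  TF.TTT
  TTTTTT
Step 2: 5 trees catch fire, 4 burn out
  TTTTTT
  TFTTTT
  F.FTTT
  ....TT
  F..TTT
  TFTTTT
Step 3: 6 trees catch fire, 5 burn out
  TFTTTT
  F.FTTT
  ...FTT
  ....TT
  ...TTT
  F.FTTT
Step 4: 5 trees catch fire, 6 burn out
  F.FTTT
  ...FTT
  ....FT
  ....TT
  ...TTT
  ...FTT
Step 5: 6 trees catch fire, 5 burn out
  ...FTT
  ....FT
  .....F
  ....FT
  ...FTT
  ....FT
Step 6: 5 trees catch fire, 6 burn out
  ....FT
  .....F
  ......
  .....F
  ....FT
  .....F

....FT
.....F
......
.....F
....FT
.....F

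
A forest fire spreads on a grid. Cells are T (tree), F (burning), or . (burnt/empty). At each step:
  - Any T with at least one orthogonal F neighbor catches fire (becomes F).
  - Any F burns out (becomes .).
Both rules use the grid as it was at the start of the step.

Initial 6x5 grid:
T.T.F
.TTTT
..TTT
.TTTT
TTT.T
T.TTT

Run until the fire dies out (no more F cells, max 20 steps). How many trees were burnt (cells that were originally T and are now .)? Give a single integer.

Step 1: +1 fires, +1 burnt (F count now 1)
Step 2: +2 fires, +1 burnt (F count now 2)
Step 3: +3 fires, +2 burnt (F count now 3)
Step 4: +5 fires, +3 burnt (F count now 5)
Step 5: +2 fires, +5 burnt (F count now 2)
Step 6: +3 fires, +2 burnt (F count now 3)
Step 7: +2 fires, +3 burnt (F count now 2)
Step 8: +1 fires, +2 burnt (F count now 1)
Step 9: +1 fires, +1 burnt (F count now 1)
Step 10: +0 fires, +1 burnt (F count now 0)
Fire out after step 10
Initially T: 21, now '.': 29
Total burnt (originally-T cells now '.'): 20

Answer: 20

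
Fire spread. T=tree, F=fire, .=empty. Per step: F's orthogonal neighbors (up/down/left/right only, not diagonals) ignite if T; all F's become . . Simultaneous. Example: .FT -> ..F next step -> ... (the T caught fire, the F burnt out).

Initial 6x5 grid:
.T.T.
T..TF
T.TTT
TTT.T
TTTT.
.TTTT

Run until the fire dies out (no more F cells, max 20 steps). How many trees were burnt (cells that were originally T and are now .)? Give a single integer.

Step 1: +2 fires, +1 burnt (F count now 2)
Step 2: +3 fires, +2 burnt (F count now 3)
Step 3: +1 fires, +3 burnt (F count now 1)
Step 4: +1 fires, +1 burnt (F count now 1)
Step 5: +2 fires, +1 burnt (F count now 2)
Step 6: +4 fires, +2 burnt (F count now 4)
Step 7: +4 fires, +4 burnt (F count now 4)
Step 8: +2 fires, +4 burnt (F count now 2)
Step 9: +0 fires, +2 burnt (F count now 0)
Fire out after step 9
Initially T: 20, now '.': 29
Total burnt (originally-T cells now '.'): 19

Answer: 19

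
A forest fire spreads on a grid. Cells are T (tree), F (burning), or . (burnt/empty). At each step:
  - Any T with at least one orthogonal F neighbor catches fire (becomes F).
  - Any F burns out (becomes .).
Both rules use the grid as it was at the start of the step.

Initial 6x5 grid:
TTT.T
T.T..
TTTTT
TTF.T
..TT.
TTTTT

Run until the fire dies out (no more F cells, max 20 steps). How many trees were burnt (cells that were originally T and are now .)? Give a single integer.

Step 1: +3 fires, +1 burnt (F count now 3)
Step 2: +6 fires, +3 burnt (F count now 6)
Step 3: +5 fires, +6 burnt (F count now 5)
Step 4: +5 fires, +5 burnt (F count now 5)
Step 5: +1 fires, +5 burnt (F count now 1)
Step 6: +0 fires, +1 burnt (F count now 0)
Fire out after step 6
Initially T: 21, now '.': 29
Total burnt (originally-T cells now '.'): 20

Answer: 20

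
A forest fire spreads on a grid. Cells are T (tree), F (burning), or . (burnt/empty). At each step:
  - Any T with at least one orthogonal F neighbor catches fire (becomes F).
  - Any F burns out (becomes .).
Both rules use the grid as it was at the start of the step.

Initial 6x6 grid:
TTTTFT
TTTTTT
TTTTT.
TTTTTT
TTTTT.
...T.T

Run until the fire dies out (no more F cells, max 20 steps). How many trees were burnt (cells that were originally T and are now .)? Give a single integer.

Step 1: +3 fires, +1 burnt (F count now 3)
Step 2: +4 fires, +3 burnt (F count now 4)
Step 3: +4 fires, +4 burnt (F count now 4)
Step 4: +6 fires, +4 burnt (F count now 6)
Step 5: +4 fires, +6 burnt (F count now 4)
Step 6: +4 fires, +4 burnt (F count now 4)
Step 7: +2 fires, +4 burnt (F count now 2)
Step 8: +1 fires, +2 burnt (F count now 1)
Step 9: +0 fires, +1 burnt (F count now 0)
Fire out after step 9
Initially T: 29, now '.': 35
Total burnt (originally-T cells now '.'): 28

Answer: 28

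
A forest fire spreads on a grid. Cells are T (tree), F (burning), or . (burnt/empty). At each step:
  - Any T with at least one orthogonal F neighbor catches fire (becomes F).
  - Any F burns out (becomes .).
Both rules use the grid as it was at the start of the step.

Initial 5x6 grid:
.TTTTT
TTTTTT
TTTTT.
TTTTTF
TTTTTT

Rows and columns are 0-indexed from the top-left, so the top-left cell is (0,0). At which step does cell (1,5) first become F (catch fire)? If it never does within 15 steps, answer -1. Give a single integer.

Step 1: cell (1,5)='T' (+2 fires, +1 burnt)
Step 2: cell (1,5)='T' (+3 fires, +2 burnt)
Step 3: cell (1,5)='T' (+4 fires, +3 burnt)
Step 4: cell (1,5)='F' (+6 fires, +4 burnt)
  -> target ignites at step 4
Step 5: cell (1,5)='.' (+6 fires, +6 burnt)
Step 6: cell (1,5)='.' (+4 fires, +6 burnt)
Step 7: cell (1,5)='.' (+2 fires, +4 burnt)
Step 8: cell (1,5)='.' (+0 fires, +2 burnt)
  fire out at step 8

4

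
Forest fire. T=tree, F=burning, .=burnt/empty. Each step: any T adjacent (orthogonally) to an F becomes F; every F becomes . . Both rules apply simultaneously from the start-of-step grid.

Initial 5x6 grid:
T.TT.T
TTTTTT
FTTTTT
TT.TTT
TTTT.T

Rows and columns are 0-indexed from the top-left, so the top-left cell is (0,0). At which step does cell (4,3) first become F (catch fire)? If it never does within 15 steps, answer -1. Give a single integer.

Step 1: cell (4,3)='T' (+3 fires, +1 burnt)
Step 2: cell (4,3)='T' (+5 fires, +3 burnt)
Step 3: cell (4,3)='T' (+3 fires, +5 burnt)
Step 4: cell (4,3)='T' (+5 fires, +3 burnt)
Step 5: cell (4,3)='F' (+5 fires, +5 burnt)
  -> target ignites at step 5
Step 6: cell (4,3)='.' (+2 fires, +5 burnt)
Step 7: cell (4,3)='.' (+2 fires, +2 burnt)
Step 8: cell (4,3)='.' (+0 fires, +2 burnt)
  fire out at step 8

5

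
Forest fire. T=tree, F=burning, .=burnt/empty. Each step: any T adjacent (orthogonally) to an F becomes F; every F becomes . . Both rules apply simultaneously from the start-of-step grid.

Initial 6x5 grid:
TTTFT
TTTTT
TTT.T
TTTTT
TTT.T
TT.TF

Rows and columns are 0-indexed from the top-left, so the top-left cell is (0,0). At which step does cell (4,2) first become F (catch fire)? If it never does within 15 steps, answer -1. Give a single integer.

Step 1: cell (4,2)='T' (+5 fires, +2 burnt)
Step 2: cell (4,2)='T' (+4 fires, +5 burnt)
Step 3: cell (4,2)='T' (+5 fires, +4 burnt)
Step 4: cell (4,2)='T' (+3 fires, +5 burnt)
Step 5: cell (4,2)='F' (+3 fires, +3 burnt)
  -> target ignites at step 5
Step 6: cell (4,2)='.' (+2 fires, +3 burnt)
Step 7: cell (4,2)='.' (+2 fires, +2 burnt)
Step 8: cell (4,2)='.' (+1 fires, +2 burnt)
Step 9: cell (4,2)='.' (+0 fires, +1 burnt)
  fire out at step 9

5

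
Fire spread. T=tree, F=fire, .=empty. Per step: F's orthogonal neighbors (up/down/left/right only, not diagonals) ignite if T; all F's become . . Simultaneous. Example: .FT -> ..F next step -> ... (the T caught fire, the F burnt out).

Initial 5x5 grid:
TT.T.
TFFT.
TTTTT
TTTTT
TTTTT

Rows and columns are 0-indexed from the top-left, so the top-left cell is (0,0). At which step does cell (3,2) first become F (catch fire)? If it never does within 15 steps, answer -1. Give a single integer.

Step 1: cell (3,2)='T' (+5 fires, +2 burnt)
Step 2: cell (3,2)='F' (+6 fires, +5 burnt)
  -> target ignites at step 2
Step 3: cell (3,2)='.' (+5 fires, +6 burnt)
Step 4: cell (3,2)='.' (+3 fires, +5 burnt)
Step 5: cell (3,2)='.' (+1 fires, +3 burnt)
Step 6: cell (3,2)='.' (+0 fires, +1 burnt)
  fire out at step 6

2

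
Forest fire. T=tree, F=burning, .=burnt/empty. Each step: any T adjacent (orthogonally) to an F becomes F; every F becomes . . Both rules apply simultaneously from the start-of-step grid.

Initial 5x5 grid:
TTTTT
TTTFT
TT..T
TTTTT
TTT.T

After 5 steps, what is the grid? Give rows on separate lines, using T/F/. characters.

Step 1: 3 trees catch fire, 1 burn out
  TTTFT
  TTF.F
  TT..T
  TTTTT
  TTT.T
Step 2: 4 trees catch fire, 3 burn out
  TTF.F
  TF...
  TT..F
  TTTTT
  TTT.T
Step 3: 4 trees catch fire, 4 burn out
  TF...
  F....
  TF...
  TTTTF
  TTT.T
Step 4: 5 trees catch fire, 4 burn out
  F....
  .....
  F....
  TFTF.
  TTT.F
Step 5: 3 trees catch fire, 5 burn out
  .....
  .....
  .....
  F.F..
  TFT..

.....
.....
.....
F.F..
TFT..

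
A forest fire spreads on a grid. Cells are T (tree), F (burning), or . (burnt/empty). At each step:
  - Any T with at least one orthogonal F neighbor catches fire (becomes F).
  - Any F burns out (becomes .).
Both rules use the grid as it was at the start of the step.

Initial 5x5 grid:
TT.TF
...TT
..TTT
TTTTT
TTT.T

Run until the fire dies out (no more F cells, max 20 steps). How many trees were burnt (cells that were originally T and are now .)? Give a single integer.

Step 1: +2 fires, +1 burnt (F count now 2)
Step 2: +2 fires, +2 burnt (F count now 2)
Step 3: +2 fires, +2 burnt (F count now 2)
Step 4: +3 fires, +2 burnt (F count now 3)
Step 5: +1 fires, +3 burnt (F count now 1)
Step 6: +2 fires, +1 burnt (F count now 2)
Step 7: +2 fires, +2 burnt (F count now 2)
Step 8: +1 fires, +2 burnt (F count now 1)
Step 9: +0 fires, +1 burnt (F count now 0)
Fire out after step 9
Initially T: 17, now '.': 23
Total burnt (originally-T cells now '.'): 15

Answer: 15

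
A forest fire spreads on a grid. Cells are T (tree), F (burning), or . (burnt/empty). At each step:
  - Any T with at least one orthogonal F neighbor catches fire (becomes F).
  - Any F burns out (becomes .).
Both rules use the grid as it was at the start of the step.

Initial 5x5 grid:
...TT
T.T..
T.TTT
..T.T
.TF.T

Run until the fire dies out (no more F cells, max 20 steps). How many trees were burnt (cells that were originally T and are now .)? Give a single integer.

Step 1: +2 fires, +1 burnt (F count now 2)
Step 2: +1 fires, +2 burnt (F count now 1)
Step 3: +2 fires, +1 burnt (F count now 2)
Step 4: +1 fires, +2 burnt (F count now 1)
Step 5: +1 fires, +1 burnt (F count now 1)
Step 6: +1 fires, +1 burnt (F count now 1)
Step 7: +0 fires, +1 burnt (F count now 0)
Fire out after step 7
Initially T: 12, now '.': 21
Total burnt (originally-T cells now '.'): 8

Answer: 8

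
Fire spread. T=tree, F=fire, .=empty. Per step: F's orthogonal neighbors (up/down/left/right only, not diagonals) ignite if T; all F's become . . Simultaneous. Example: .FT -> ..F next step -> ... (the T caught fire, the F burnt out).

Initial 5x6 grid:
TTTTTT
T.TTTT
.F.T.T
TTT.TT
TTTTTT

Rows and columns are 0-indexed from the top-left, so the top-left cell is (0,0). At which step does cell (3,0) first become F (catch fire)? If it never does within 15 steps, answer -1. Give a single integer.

Step 1: cell (3,0)='T' (+1 fires, +1 burnt)
Step 2: cell (3,0)='F' (+3 fires, +1 burnt)
  -> target ignites at step 2
Step 3: cell (3,0)='.' (+2 fires, +3 burnt)
Step 4: cell (3,0)='.' (+1 fires, +2 burnt)
Step 5: cell (3,0)='.' (+1 fires, +1 burnt)
Step 6: cell (3,0)='.' (+2 fires, +1 burnt)
Step 7: cell (3,0)='.' (+1 fires, +2 burnt)
Step 8: cell (3,0)='.' (+1 fires, +1 burnt)
Step 9: cell (3,0)='.' (+1 fires, +1 burnt)
Step 10: cell (3,0)='.' (+2 fires, +1 burnt)
Step 11: cell (3,0)='.' (+2 fires, +2 burnt)
Step 12: cell (3,0)='.' (+3 fires, +2 burnt)
Step 13: cell (3,0)='.' (+1 fires, +3 burnt)
Step 14: cell (3,0)='.' (+1 fires, +1 burnt)
Step 15: cell (3,0)='.' (+1 fires, +1 burnt)

2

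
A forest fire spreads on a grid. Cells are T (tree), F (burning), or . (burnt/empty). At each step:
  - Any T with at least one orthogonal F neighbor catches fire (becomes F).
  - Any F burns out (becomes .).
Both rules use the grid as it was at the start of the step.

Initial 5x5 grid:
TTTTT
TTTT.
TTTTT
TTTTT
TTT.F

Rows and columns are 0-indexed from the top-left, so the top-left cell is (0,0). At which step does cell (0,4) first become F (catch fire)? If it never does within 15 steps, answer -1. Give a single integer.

Step 1: cell (0,4)='T' (+1 fires, +1 burnt)
Step 2: cell (0,4)='T' (+2 fires, +1 burnt)
Step 3: cell (0,4)='T' (+2 fires, +2 burnt)
Step 4: cell (0,4)='T' (+4 fires, +2 burnt)
Step 5: cell (0,4)='T' (+5 fires, +4 burnt)
Step 6: cell (0,4)='F' (+5 fires, +5 burnt)
  -> target ignites at step 6
Step 7: cell (0,4)='.' (+2 fires, +5 burnt)
Step 8: cell (0,4)='.' (+1 fires, +2 burnt)
Step 9: cell (0,4)='.' (+0 fires, +1 burnt)
  fire out at step 9

6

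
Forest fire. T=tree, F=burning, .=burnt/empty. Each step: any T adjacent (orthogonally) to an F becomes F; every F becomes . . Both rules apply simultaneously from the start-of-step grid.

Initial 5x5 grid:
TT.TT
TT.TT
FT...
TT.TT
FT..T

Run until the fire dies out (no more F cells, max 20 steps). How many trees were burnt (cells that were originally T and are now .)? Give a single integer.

Step 1: +4 fires, +2 burnt (F count now 4)
Step 2: +3 fires, +4 burnt (F count now 3)
Step 3: +1 fires, +3 burnt (F count now 1)
Step 4: +0 fires, +1 burnt (F count now 0)
Fire out after step 4
Initially T: 15, now '.': 18
Total burnt (originally-T cells now '.'): 8

Answer: 8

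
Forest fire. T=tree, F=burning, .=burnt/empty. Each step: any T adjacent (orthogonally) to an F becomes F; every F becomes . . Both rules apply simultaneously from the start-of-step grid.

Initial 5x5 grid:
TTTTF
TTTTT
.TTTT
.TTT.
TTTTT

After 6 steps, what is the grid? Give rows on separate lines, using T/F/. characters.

Step 1: 2 trees catch fire, 1 burn out
  TTTF.
  TTTTF
  .TTTT
  .TTT.
  TTTTT
Step 2: 3 trees catch fire, 2 burn out
  TTF..
  TTTF.
  .TTTF
  .TTT.
  TTTTT
Step 3: 3 trees catch fire, 3 burn out
  TF...
  TTF..
  .TTF.
  .TTT.
  TTTTT
Step 4: 4 trees catch fire, 3 burn out
  F....
  TF...
  .TF..
  .TTF.
  TTTTT
Step 5: 4 trees catch fire, 4 burn out
  .....
  F....
  .F...
  .TF..
  TTTFT
Step 6: 3 trees catch fire, 4 burn out
  .....
  .....
  .....
  .F...
  TTF.F

.....
.....
.....
.F...
TTF.F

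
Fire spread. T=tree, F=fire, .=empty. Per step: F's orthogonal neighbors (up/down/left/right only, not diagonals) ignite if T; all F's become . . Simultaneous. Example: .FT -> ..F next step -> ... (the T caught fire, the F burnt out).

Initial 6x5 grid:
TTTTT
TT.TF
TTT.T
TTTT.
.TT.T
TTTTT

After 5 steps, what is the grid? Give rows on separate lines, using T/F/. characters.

Step 1: 3 trees catch fire, 1 burn out
  TTTTF
  TT.F.
  TTT.F
  TTTT.
  .TT.T
  TTTTT
Step 2: 1 trees catch fire, 3 burn out
  TTTF.
  TT...
  TTT..
  TTTT.
  .TT.T
  TTTTT
Step 3: 1 trees catch fire, 1 burn out
  TTF..
  TT...
  TTT..
  TTTT.
  .TT.T
  TTTTT
Step 4: 1 trees catch fire, 1 burn out
  TF...
  TT...
  TTT..
  TTTT.
  .TT.T
  TTTTT
Step 5: 2 trees catch fire, 1 burn out
  F....
  TF...
  TTT..
  TTTT.
  .TT.T
  TTTTT

F....
TF...
TTT..
TTTT.
.TT.T
TTTTT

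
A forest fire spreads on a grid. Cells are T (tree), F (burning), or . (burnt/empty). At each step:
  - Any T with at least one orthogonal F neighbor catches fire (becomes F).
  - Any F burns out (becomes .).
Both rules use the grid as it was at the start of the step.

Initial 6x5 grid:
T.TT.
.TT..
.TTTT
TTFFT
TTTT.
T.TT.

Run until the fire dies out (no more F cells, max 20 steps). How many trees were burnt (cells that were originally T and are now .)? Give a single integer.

Answer: 18

Derivation:
Step 1: +6 fires, +2 burnt (F count now 6)
Step 2: +7 fires, +6 burnt (F count now 7)
Step 3: +3 fires, +7 burnt (F count now 3)
Step 4: +2 fires, +3 burnt (F count now 2)
Step 5: +0 fires, +2 burnt (F count now 0)
Fire out after step 5
Initially T: 19, now '.': 29
Total burnt (originally-T cells now '.'): 18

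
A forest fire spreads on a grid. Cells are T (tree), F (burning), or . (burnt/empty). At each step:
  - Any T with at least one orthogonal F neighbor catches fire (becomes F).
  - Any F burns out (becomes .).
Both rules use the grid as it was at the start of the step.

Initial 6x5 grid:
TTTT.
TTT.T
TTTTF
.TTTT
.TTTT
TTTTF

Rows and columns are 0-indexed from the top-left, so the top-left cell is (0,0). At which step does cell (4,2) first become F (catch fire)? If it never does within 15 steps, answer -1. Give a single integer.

Step 1: cell (4,2)='T' (+5 fires, +2 burnt)
Step 2: cell (4,2)='T' (+4 fires, +5 burnt)
Step 3: cell (4,2)='F' (+5 fires, +4 burnt)
  -> target ignites at step 3
Step 4: cell (4,2)='.' (+6 fires, +5 burnt)
Step 5: cell (4,2)='.' (+3 fires, +6 burnt)
Step 6: cell (4,2)='.' (+1 fires, +3 burnt)
Step 7: cell (4,2)='.' (+0 fires, +1 burnt)
  fire out at step 7

3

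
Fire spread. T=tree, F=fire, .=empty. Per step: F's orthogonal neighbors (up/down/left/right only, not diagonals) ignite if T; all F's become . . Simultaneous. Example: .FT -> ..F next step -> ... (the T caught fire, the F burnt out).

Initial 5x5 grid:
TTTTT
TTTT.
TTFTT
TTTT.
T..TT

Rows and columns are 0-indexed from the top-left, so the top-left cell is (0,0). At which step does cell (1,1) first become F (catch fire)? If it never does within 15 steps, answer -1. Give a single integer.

Step 1: cell (1,1)='T' (+4 fires, +1 burnt)
Step 2: cell (1,1)='F' (+7 fires, +4 burnt)
  -> target ignites at step 2
Step 3: cell (1,1)='.' (+5 fires, +7 burnt)
Step 4: cell (1,1)='.' (+4 fires, +5 burnt)
Step 5: cell (1,1)='.' (+0 fires, +4 burnt)
  fire out at step 5

2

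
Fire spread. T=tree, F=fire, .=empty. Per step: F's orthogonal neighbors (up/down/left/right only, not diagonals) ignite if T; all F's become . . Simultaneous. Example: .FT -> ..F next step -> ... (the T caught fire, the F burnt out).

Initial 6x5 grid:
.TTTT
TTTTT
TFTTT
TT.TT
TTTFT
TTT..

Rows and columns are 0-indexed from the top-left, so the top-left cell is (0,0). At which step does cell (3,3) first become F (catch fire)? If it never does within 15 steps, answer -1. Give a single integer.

Step 1: cell (3,3)='F' (+7 fires, +2 burnt)
  -> target ignites at step 1
Step 2: cell (3,3)='.' (+8 fires, +7 burnt)
Step 3: cell (3,3)='.' (+5 fires, +8 burnt)
Step 4: cell (3,3)='.' (+3 fires, +5 burnt)
Step 5: cell (3,3)='.' (+1 fires, +3 burnt)
Step 6: cell (3,3)='.' (+0 fires, +1 burnt)
  fire out at step 6

1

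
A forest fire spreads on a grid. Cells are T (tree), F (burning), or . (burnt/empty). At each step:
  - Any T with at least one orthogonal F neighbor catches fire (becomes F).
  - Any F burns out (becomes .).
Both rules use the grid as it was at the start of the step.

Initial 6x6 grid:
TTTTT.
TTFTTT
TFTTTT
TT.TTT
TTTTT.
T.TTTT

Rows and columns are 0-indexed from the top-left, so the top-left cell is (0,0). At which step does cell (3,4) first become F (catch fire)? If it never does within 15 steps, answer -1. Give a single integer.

Step 1: cell (3,4)='T' (+6 fires, +2 burnt)
Step 2: cell (3,4)='T' (+7 fires, +6 burnt)
Step 3: cell (3,4)='T' (+7 fires, +7 burnt)
Step 4: cell (3,4)='F' (+5 fires, +7 burnt)
  -> target ignites at step 4
Step 5: cell (3,4)='.' (+3 fires, +5 burnt)
Step 6: cell (3,4)='.' (+1 fires, +3 burnt)
Step 7: cell (3,4)='.' (+1 fires, +1 burnt)
Step 8: cell (3,4)='.' (+0 fires, +1 burnt)
  fire out at step 8

4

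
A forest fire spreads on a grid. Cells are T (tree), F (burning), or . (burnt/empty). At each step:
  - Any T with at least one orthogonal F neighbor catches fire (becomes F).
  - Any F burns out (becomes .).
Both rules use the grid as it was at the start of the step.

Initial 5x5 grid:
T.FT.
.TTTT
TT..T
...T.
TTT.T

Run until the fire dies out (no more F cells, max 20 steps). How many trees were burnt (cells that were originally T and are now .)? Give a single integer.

Step 1: +2 fires, +1 burnt (F count now 2)
Step 2: +2 fires, +2 burnt (F count now 2)
Step 3: +2 fires, +2 burnt (F count now 2)
Step 4: +2 fires, +2 burnt (F count now 2)
Step 5: +0 fires, +2 burnt (F count now 0)
Fire out after step 5
Initially T: 14, now '.': 19
Total burnt (originally-T cells now '.'): 8

Answer: 8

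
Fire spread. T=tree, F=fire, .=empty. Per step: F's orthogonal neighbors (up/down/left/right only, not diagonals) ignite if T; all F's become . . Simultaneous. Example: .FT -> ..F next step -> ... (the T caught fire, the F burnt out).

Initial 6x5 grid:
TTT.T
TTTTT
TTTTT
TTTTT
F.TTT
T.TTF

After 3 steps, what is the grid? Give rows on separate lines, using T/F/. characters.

Step 1: 4 trees catch fire, 2 burn out
  TTT.T
  TTTTT
  TTTTT
  FTTTT
  ..TTF
  F.TF.
Step 2: 5 trees catch fire, 4 burn out
  TTT.T
  TTTTT
  FTTTT
  .FTTF
  ..TF.
  ..F..
Step 3: 6 trees catch fire, 5 burn out
  TTT.T
  FTTTT
  .FTTF
  ..FF.
  ..F..
  .....

TTT.T
FTTTT
.FTTF
..FF.
..F..
.....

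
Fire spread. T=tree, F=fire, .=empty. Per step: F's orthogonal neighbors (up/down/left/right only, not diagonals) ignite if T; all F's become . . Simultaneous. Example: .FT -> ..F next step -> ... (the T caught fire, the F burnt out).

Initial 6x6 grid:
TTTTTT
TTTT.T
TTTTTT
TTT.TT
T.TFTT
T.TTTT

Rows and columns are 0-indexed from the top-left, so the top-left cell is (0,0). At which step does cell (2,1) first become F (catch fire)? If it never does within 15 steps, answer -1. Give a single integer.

Step 1: cell (2,1)='T' (+3 fires, +1 burnt)
Step 2: cell (2,1)='T' (+5 fires, +3 burnt)
Step 3: cell (2,1)='T' (+5 fires, +5 burnt)
Step 4: cell (2,1)='F' (+5 fires, +5 burnt)
  -> target ignites at step 4
Step 5: cell (2,1)='.' (+6 fires, +5 burnt)
Step 6: cell (2,1)='.' (+5 fires, +6 burnt)
Step 7: cell (2,1)='.' (+2 fires, +5 burnt)
Step 8: cell (2,1)='.' (+0 fires, +2 burnt)
  fire out at step 8

4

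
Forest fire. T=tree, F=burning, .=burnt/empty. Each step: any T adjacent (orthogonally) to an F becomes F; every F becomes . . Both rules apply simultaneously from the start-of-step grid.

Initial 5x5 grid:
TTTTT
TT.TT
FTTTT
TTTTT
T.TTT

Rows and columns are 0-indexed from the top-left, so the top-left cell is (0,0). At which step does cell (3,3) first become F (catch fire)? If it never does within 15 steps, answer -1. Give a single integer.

Step 1: cell (3,3)='T' (+3 fires, +1 burnt)
Step 2: cell (3,3)='T' (+5 fires, +3 burnt)
Step 3: cell (3,3)='T' (+3 fires, +5 burnt)
Step 4: cell (3,3)='F' (+5 fires, +3 burnt)
  -> target ignites at step 4
Step 5: cell (3,3)='.' (+4 fires, +5 burnt)
Step 6: cell (3,3)='.' (+2 fires, +4 burnt)
Step 7: cell (3,3)='.' (+0 fires, +2 burnt)
  fire out at step 7

4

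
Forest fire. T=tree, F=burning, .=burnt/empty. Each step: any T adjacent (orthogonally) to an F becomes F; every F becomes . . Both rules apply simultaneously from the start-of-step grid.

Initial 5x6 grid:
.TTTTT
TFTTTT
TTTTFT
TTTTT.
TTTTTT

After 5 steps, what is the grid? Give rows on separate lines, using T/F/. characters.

Step 1: 8 trees catch fire, 2 burn out
  .FTTTT
  F.FTFT
  TFTF.F
  TTTTF.
  TTTTTT
Step 2: 9 trees catch fire, 8 burn out
  ..FTFT
  ...F.F
  F.F...
  TFTF..
  TTTTFT
Step 3: 7 trees catch fire, 9 burn out
  ...F.F
  ......
  ......
  F.F...
  TFTF.F
Step 4: 2 trees catch fire, 7 burn out
  ......
  ......
  ......
  ......
  F.F...
Step 5: 0 trees catch fire, 2 burn out
  ......
  ......
  ......
  ......
  ......

......
......
......
......
......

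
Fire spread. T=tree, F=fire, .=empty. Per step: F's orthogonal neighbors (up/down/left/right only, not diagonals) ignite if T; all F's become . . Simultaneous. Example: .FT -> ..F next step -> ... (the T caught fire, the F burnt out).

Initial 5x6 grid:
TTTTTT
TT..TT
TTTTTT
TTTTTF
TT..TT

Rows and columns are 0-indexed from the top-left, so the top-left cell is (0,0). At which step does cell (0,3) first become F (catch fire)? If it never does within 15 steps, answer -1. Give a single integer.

Step 1: cell (0,3)='T' (+3 fires, +1 burnt)
Step 2: cell (0,3)='T' (+4 fires, +3 burnt)
Step 3: cell (0,3)='T' (+4 fires, +4 burnt)
Step 4: cell (0,3)='T' (+3 fires, +4 burnt)
Step 5: cell (0,3)='F' (+4 fires, +3 burnt)
  -> target ignites at step 5
Step 6: cell (0,3)='.' (+4 fires, +4 burnt)
Step 7: cell (0,3)='.' (+2 fires, +4 burnt)
Step 8: cell (0,3)='.' (+1 fires, +2 burnt)
Step 9: cell (0,3)='.' (+0 fires, +1 burnt)
  fire out at step 9

5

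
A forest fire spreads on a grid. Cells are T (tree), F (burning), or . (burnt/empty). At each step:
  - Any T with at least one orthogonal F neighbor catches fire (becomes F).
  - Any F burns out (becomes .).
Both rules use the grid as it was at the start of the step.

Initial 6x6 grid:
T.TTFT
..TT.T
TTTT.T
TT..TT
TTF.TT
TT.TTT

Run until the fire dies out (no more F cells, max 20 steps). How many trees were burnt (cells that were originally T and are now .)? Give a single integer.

Answer: 24

Derivation:
Step 1: +3 fires, +2 burnt (F count now 3)
Step 2: +6 fires, +3 burnt (F count now 6)
Step 3: +6 fires, +6 burnt (F count now 6)
Step 4: +3 fires, +6 burnt (F count now 3)
Step 5: +2 fires, +3 burnt (F count now 2)
Step 6: +2 fires, +2 burnt (F count now 2)
Step 7: +1 fires, +2 burnt (F count now 1)
Step 8: +1 fires, +1 burnt (F count now 1)
Step 9: +0 fires, +1 burnt (F count now 0)
Fire out after step 9
Initially T: 25, now '.': 35
Total burnt (originally-T cells now '.'): 24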